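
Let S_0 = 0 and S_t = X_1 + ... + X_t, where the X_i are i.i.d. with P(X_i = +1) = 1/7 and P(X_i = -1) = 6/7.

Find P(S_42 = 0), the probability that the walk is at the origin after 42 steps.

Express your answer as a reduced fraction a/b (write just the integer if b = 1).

Answer: 11807736423384981609004400640/311973482284542371301330321821976049

Derivation:
To be at 0 after 42 steps: need exactly 21 steps of +1 and 21 of -1.
Number of such sequences: C(42,21) = 538257874440
Each has probability (1/7)^21 · (6/7)^21 = 21936950640377856/311973482284542371301330321821976049
P = 538257874440 · 21936950640377856/311973482284542371301330321821976049 = 11807736423384981609004400640/311973482284542371301330321821976049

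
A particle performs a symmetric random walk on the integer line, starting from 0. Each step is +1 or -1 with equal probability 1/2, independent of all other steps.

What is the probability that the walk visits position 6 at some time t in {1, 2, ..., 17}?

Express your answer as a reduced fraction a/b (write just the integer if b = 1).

Answer: 4701/32768

Derivation:
Count via complement. Let g(t,s) = #length-t paths at position s with S_1..S_t all ≠ 6.
g(t,s) = g(t-1,s-1) + g(t-1,s+1) for s ≠ 6; g(t,6) = 0.
t=0: g(0,0)=1
t=1: g(1,-1)=1 g(1,1)=1
t=2: g(2,-2)=1 g(2,0)=2 g(2,2)=1
t=3: g(3,-3)=1 g(3,-1)=3 g(3,1)=3 g(3,3)=1
t=4: g(4,-4)=1 g(4,-2)=4 g(4,0)=6 g(4,2)=4 g(4,4)=1
t=5: g(5,-5)=1 g(5,-3)=5 g(5,-1)=10 g(5,1)=10 g(5,3)=5 g(5,5)=1
t=6: g(6,-6)=1 g(6,-4)=6 g(6,-2)=15 g(6,0)=20 g(6,2)=15 g(6,4)=6
t=7: g(7,-7)=1 g(7,-5)=7 g(7,-3)=21 g(7,-1)=35 g(7,1)=35 g(7,3)=21 g(7,5)=6
t=8: g(8,-8)=1 g(8,-6)=8 g(8,-4)=28 g(8,-2)=56 g(8,0)=70 g(8,2)=56 g(8,4)=27
t=9: g(9,-9)=1 g(9,-7)=9 g(9,-5)=36 g(9,-3)=84 g(9,-1)=126 g(9,1)=126 g(9,3)=83 g(9,5)=27
t=10: g(10,-10)=1 g(10,-8)=10 g(10,-6)=45 g(10,-4)=120 g(10,-2)=210 g(10,0)=252 g(10,2)=209 g(10,4)=110
t=11: g(11,-11)=1 g(11,-9)=11 g(11,-7)=55 g(11,-5)=165 g(11,-3)=330 g(11,-1)=462 g(11,1)=461 g(11,3)=319 g(11,5)=110
t=12: g(12,-12)=1 g(12,-10)=12 g(12,-8)=66 g(12,-6)=220 g(12,-4)=495 g(12,-2)=792 g(12,0)=923 g(12,2)=780 g(12,4)=429
t=13: g(13,-13)=1 g(13,-11)=13 g(13,-9)=78 g(13,-7)=286 g(13,-5)=715 g(13,-3)=1287 g(13,-1)=1715 g(13,1)=1703 g(13,3)=1209 g(13,5)=429
t=14: g(14,-14)=1 g(14,-12)=14 g(14,-10)=91 g(14,-8)=364 g(14,-6)=1001 g(14,-4)=2002 g(14,-2)=3002 g(14,0)=3418 g(14,2)=2912 g(14,4)=1638
t=15: g(15,-15)=1 g(15,-13)=15 g(15,-11)=105 g(15,-9)=455 g(15,-7)=1365 g(15,-5)=3003 g(15,-3)=5004 g(15,-1)=6420 g(15,1)=6330 g(15,3)=4550 g(15,5)=1638
t=16: g(16,-16)=1 g(16,-14)=16 g(16,-12)=120 g(16,-10)=560 g(16,-8)=1820 g(16,-6)=4368 g(16,-4)=8007 g(16,-2)=11424 g(16,0)=12750 g(16,2)=10880 g(16,4)=6188
t=17: g(17,-17)=1 g(17,-15)=17 g(17,-13)=136 g(17,-11)=680 g(17,-9)=2380 g(17,-7)=6188 g(17,-5)=12375 g(17,-3)=19431 g(17,-1)=24174 g(17,1)=23630 g(17,3)=17068 g(17,5)=6188
Paths never hitting 6: Σ_s g(17,s) = 112268
Paths hitting 6: 2^17 - 112268 = 18804
P = 18804/131072 = 4701/32768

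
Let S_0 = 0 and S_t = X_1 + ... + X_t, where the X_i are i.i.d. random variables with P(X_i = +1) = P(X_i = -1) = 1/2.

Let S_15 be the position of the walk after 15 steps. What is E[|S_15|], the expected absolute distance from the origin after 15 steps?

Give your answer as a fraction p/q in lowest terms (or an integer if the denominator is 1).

Answer: 6435/2048

Derivation:
S_15 takes values m ≡ 1 (mod 2) with |m| ≤ 15; P(S_15=m) = C(15,(15+m)/2)/2^15.
Total paths: 2^15 = 32768
Distribution: P(S=-15)=1/32768, P(S=-13)=15/32768, P(S=-11)=105/32768, P(S=-9)=455/32768, P(S=-7)=1365/32768, P(S=-5)=3003/32768, P(S=-3)=5005/32768, P(S=-1)=6435/32768, P(S=1)=6435/32768, P(S=3)=5005/32768, P(S=5)=3003/32768, P(S=7)=1365/32768, P(S=9)=455/32768, P(S=11)=105/32768, P(S=13)=15/32768, P(S=15)=1/32768
E[|S_15|] = Σ_m |m|·P(S_15=m) = 102960/32768 = 6435/2048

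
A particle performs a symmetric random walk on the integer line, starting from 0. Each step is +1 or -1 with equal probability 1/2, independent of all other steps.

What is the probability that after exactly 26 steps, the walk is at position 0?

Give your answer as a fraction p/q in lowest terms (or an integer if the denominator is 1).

Answer: 1300075/8388608

Derivation:
To return to 0 after 26 steps: need exactly 13 steps of +1 and 13 of -1.
Favorable paths: C(26,13) = 10400600
Total paths: 2^26 = 67108864
P = 10400600/67108864 = 1300075/8388608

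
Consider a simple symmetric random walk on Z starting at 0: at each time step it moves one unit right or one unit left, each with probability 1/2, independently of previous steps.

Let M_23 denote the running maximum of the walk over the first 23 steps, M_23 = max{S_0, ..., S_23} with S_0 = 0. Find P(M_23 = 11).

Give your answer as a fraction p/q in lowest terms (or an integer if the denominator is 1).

Answer: 100947/8388608

Derivation:
Let M_23 = max(S_0,...,S_23). Use the reflection principle: for j ≥ 1, #{paths with M_23 ≥ j} = #{S_23 ≥ j} + #{S_23 ≥ j+1}.
By reflection, #{M_23 ≥ 11} = #{S_23 ≥ 11} + #{S_23 ≥ 12} = 145499 + 44552 = 190051.
#{M_23 ≥ 12} = #{S_23 ≥ 12} + #{S_23 ≥ 13} = 44552 + 44552 = 89104.
#{M_23 = 11} = 190051 - 89104 = 100947.
P(M_23 = 11) = 100947/8388608 = 100947/8388608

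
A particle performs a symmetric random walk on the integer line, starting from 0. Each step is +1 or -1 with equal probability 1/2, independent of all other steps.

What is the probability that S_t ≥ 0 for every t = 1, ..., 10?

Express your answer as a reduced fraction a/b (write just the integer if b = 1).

Let f(t,s) = #length-t paths at position s with S_1..S_t all ≥ 0.
f(t,s) = f(t-1,s-1) + f(t-1,s+1) for s ≥ 0; f(t,s) = 0 for s < 0.
t=0: f(0,0)=1
t=1: f(1,1)=1
t=2: f(2,0)=1 f(2,2)=1
t=3: f(3,1)=2 f(3,3)=1
t=4: f(4,0)=2 f(4,2)=3 f(4,4)=1
t=5: f(5,1)=5 f(5,3)=4 f(5,5)=1
t=6: f(6,0)=5 f(6,2)=9 f(6,4)=5 f(6,6)=1
t=7: f(7,1)=14 f(7,3)=14 f(7,5)=6 f(7,7)=1
t=8: f(8,0)=14 f(8,2)=28 f(8,4)=20 f(8,6)=7 f(8,8)=1
t=9: f(9,1)=42 f(9,3)=48 f(9,5)=27 f(9,7)=8 f(9,9)=1
t=10: f(10,0)=42 f(10,2)=90 f(10,4)=75 f(10,6)=35 f(10,8)=9 f(10,10)=1
Σ_s f(10,s) = 252
P = 252/1024 = 63/256

Answer: 63/256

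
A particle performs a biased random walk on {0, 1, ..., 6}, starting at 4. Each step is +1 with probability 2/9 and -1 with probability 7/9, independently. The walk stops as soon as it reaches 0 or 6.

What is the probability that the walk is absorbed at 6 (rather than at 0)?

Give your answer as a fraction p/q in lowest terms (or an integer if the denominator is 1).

Biased walk: p = 2/9, q = 7/9, r = q/p = 7/2
Gambler's ruin: P(hit 6 before 0 | start at 4) = (1 - r^a)/(1 - r^N)
r^4 = 2401/16; r^6 = 117649/64
P = (1 - 2401/16) / (1 - 117649/64) = -2385/16 / -117585/64 = 212/2613

Answer: 212/2613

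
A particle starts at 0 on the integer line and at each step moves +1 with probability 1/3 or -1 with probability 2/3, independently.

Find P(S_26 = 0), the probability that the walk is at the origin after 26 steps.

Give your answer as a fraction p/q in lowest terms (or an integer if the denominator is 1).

To be at 0 after 26 steps: need exactly 13 steps of +1 and 13 of -1.
Number of such sequences: C(26,13) = 10400600
Each has probability (1/3)^13 · (2/3)^13 = 8192/2541865828329
P = 10400600 · 8192/2541865828329 = 85201715200/2541865828329

Answer: 85201715200/2541865828329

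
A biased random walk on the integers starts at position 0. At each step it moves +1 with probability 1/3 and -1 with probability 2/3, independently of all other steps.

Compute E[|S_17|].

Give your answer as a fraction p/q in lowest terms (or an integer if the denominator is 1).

Answer: 85632247/14348907

Derivation:
S_17 takes values m ≡ 1 (mod 2) with |m| ≤ 17; P(S_17=m) = C(17,(17+m)/2) · (1/3)^((17+m)/2) · (2/3)^((17-m)/2).
Distribution: P(S=-17)=131072/129140163, P(S=-15)=1114112/129140163, P(S=-13)=4456448/129140163, P(S=-11)=11141120/129140163, P(S=-9)=19496960/129140163, P(S=-7)=25346048/129140163, P(S=-5)=25346048/129140163, P(S=-3)=19914752/129140163, P(S=-1)=12446720/129140163, P(S=1)=6223360/129140163, P(S=3)=2489344/129140163, P(S=5)=792064/129140163, P(S=7)=198016/129140163, P(S=9)=38080/129140163, P(S=11)=5440/129140163, P(S=13)=544/129140163, P(S=15)=34/129140163, P(S=17)=1/129140163
E[|S_17|] = Σ_m |m|·P(S_17=m) = 85632247/14348907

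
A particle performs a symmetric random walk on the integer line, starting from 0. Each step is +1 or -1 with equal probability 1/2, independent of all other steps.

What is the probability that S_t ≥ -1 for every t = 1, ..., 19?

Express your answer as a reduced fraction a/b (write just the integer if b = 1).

Let f(t,s) = #length-t paths at position s with S_1..S_t all ≥ -1.
f(t,s) = f(t-1,s-1) + f(t-1,s+1) for s ≥ -1; f(t,s) = 0 for s < -1.
t=0: f(0,0)=1
t=1: f(1,-1)=1 f(1,1)=1
t=2: f(2,0)=2 f(2,2)=1
t=3: f(3,-1)=2 f(3,1)=3 f(3,3)=1
t=4: f(4,0)=5 f(4,2)=4 f(4,4)=1
t=5: f(5,-1)=5 f(5,1)=9 f(5,3)=5 f(5,5)=1
t=6: f(6,0)=14 f(6,2)=14 f(6,4)=6 f(6,6)=1
t=7: f(7,-1)=14 f(7,1)=28 f(7,3)=20 f(7,5)=7 f(7,7)=1
t=8: f(8,0)=42 f(8,2)=48 f(8,4)=27 f(8,6)=8 f(8,8)=1
t=9: f(9,-1)=42 f(9,1)=90 f(9,3)=75 f(9,5)=35 f(9,7)=9 f(9,9)=1
t=10: f(10,0)=132 f(10,2)=165 f(10,4)=110 f(10,6)=44 f(10,8)=10 f(10,10)=1
t=11: f(11,-1)=132 f(11,1)=297 f(11,3)=275 f(11,5)=154 f(11,7)=54 f(11,9)=11 f(11,11)=1
t=12: f(12,0)=429 f(12,2)=572 f(12,4)=429 f(12,6)=208 f(12,8)=65 f(12,10)=12 f(12,12)=1
t=13: f(13,-1)=429 f(13,1)=1001 f(13,3)=1001 f(13,5)=637 f(13,7)=273 f(13,9)=77 f(13,11)=13 f(13,13)=1
t=14: f(14,0)=1430 f(14,2)=2002 f(14,4)=1638 f(14,6)=910 f(14,8)=350 f(14,10)=90 f(14,12)=14 f(14,14)=1
t=15: f(15,-1)=1430 f(15,1)=3432 f(15,3)=3640 f(15,5)=2548 f(15,7)=1260 f(15,9)=440 f(15,11)=104 f(15,13)=15 f(15,15)=1
t=16: f(16,0)=4862 f(16,2)=7072 f(16,4)=6188 f(16,6)=3808 f(16,8)=1700 f(16,10)=544 f(16,12)=119 f(16,14)=16 f(16,16)=1
t=17: f(17,-1)=4862 f(17,1)=11934 f(17,3)=13260 f(17,5)=9996 f(17,7)=5508 f(17,9)=2244 f(17,11)=663 f(17,13)=135 f(17,15)=17 f(17,17)=1
t=18: f(18,0)=16796 f(18,2)=25194 f(18,4)=23256 f(18,6)=15504 f(18,8)=7752 f(18,10)=2907 f(18,12)=798 f(18,14)=152 f(18,16)=18 f(18,18)=1
t=19: f(19,-1)=16796 f(19,1)=41990 f(19,3)=48450 f(19,5)=38760 f(19,7)=23256 f(19,9)=10659 f(19,11)=3705 f(19,13)=950 f(19,15)=170 f(19,17)=19 f(19,19)=1
Σ_s f(19,s) = 184756
P = 184756/524288 = 46189/131072

Answer: 46189/131072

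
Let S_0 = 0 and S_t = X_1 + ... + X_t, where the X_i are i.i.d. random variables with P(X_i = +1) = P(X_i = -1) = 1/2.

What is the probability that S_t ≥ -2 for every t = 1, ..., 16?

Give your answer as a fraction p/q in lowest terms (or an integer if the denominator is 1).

Answer: 17875/32768

Derivation:
Let f(t,s) = #length-t paths at position s with S_1..S_t all ≥ -2.
f(t,s) = f(t-1,s-1) + f(t-1,s+1) for s ≥ -2; f(t,s) = 0 for s < -2.
t=0: f(0,0)=1
t=1: f(1,-1)=1 f(1,1)=1
t=2: f(2,-2)=1 f(2,0)=2 f(2,2)=1
t=3: f(3,-1)=3 f(3,1)=3 f(3,3)=1
t=4: f(4,-2)=3 f(4,0)=6 f(4,2)=4 f(4,4)=1
t=5: f(5,-1)=9 f(5,1)=10 f(5,3)=5 f(5,5)=1
t=6: f(6,-2)=9 f(6,0)=19 f(6,2)=15 f(6,4)=6 f(6,6)=1
t=7: f(7,-1)=28 f(7,1)=34 f(7,3)=21 f(7,5)=7 f(7,7)=1
t=8: f(8,-2)=28 f(8,0)=62 f(8,2)=55 f(8,4)=28 f(8,6)=8 f(8,8)=1
t=9: f(9,-1)=90 f(9,1)=117 f(9,3)=83 f(9,5)=36 f(9,7)=9 f(9,9)=1
t=10: f(10,-2)=90 f(10,0)=207 f(10,2)=200 f(10,4)=119 f(10,6)=45 f(10,8)=10 f(10,10)=1
t=11: f(11,-1)=297 f(11,1)=407 f(11,3)=319 f(11,5)=164 f(11,7)=55 f(11,9)=11 f(11,11)=1
t=12: f(12,-2)=297 f(12,0)=704 f(12,2)=726 f(12,4)=483 f(12,6)=219 f(12,8)=66 f(12,10)=12 f(12,12)=1
t=13: f(13,-1)=1001 f(13,1)=1430 f(13,3)=1209 f(13,5)=702 f(13,7)=285 f(13,9)=78 f(13,11)=13 f(13,13)=1
t=14: f(14,-2)=1001 f(14,0)=2431 f(14,2)=2639 f(14,4)=1911 f(14,6)=987 f(14,8)=363 f(14,10)=91 f(14,12)=14 f(14,14)=1
t=15: f(15,-1)=3432 f(15,1)=5070 f(15,3)=4550 f(15,5)=2898 f(15,7)=1350 f(15,9)=454 f(15,11)=105 f(15,13)=15 f(15,15)=1
t=16: f(16,-2)=3432 f(16,0)=8502 f(16,2)=9620 f(16,4)=7448 f(16,6)=4248 f(16,8)=1804 f(16,10)=559 f(16,12)=120 f(16,14)=16 f(16,16)=1
Σ_s f(16,s) = 35750
P = 35750/65536 = 17875/32768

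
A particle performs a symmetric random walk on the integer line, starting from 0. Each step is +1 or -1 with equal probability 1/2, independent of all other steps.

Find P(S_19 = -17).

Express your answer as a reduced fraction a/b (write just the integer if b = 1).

Answer: 19/524288

Derivation:
To reach position -17 after 19 steps: need 1 step of +1 and 18 of -1.
Favorable paths: C(19,1) = 19
Total paths: 2^19 = 524288
P = 19/524288 = 19/524288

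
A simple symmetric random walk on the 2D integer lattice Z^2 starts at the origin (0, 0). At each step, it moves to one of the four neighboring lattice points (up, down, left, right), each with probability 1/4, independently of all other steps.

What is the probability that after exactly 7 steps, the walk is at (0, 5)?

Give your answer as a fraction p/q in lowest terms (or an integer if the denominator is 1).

Let h be the number of horizontal steps (so 7-h are vertical). To end at (0,5) need (h+0)/2 right-steps and ((7-h)+5)/2 up-steps.
Sum over h with 0 ≤ h ≤ 2, h ≡ 0 (mod 2), 7-h ≡ 1 (mod 2):
h=0: C(7,0)·C(0,0)·C(7,6) = 1·1·7 = 7
h=2: C(7,2)·C(2,1)·C(5,5) = 21·2·1 = 42
Total favorable: 49
Total paths: 4^7 = 16384
P = 49/16384 = 49/16384

Answer: 49/16384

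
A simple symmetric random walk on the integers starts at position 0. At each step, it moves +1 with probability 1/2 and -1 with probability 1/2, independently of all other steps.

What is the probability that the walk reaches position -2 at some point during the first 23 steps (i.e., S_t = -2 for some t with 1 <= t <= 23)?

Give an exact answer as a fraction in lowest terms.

Answer: 1421113/2097152

Derivation:
Count via complement. Let g(t,s) = #length-t paths at position s with S_1..S_t all ≠ -2.
g(t,s) = g(t-1,s-1) + g(t-1,s+1) for s ≠ -2; g(t,-2) = 0.
t=0: g(0,0)=1
t=1: g(1,-1)=1 g(1,1)=1
t=2: g(2,0)=2 g(2,2)=1
t=3: g(3,-1)=2 g(3,1)=3 g(3,3)=1
t=4: g(4,0)=5 g(4,2)=4 g(4,4)=1
t=5: g(5,-1)=5 g(5,1)=9 g(5,3)=5 g(5,5)=1
t=6: g(6,0)=14 g(6,2)=14 g(6,4)=6 g(6,6)=1
t=7: g(7,-1)=14 g(7,1)=28 g(7,3)=20 g(7,5)=7 g(7,7)=1
t=8: g(8,0)=42 g(8,2)=48 g(8,4)=27 g(8,6)=8 g(8,8)=1
t=9: g(9,-1)=42 g(9,1)=90 g(9,3)=75 g(9,5)=35 g(9,7)=9 g(9,9)=1
t=10: g(10,0)=132 g(10,2)=165 g(10,4)=110 g(10,6)=44 g(10,8)=10 g(10,10)=1
t=11: g(11,-1)=132 g(11,1)=297 g(11,3)=275 g(11,5)=154 g(11,7)=54 g(11,9)=11 g(11,11)=1
t=12: g(12,0)=429 g(12,2)=572 g(12,4)=429 g(12,6)=208 g(12,8)=65 g(12,10)=12 g(12,12)=1
t=13: g(13,-1)=429 g(13,1)=1001 g(13,3)=1001 g(13,5)=637 g(13,7)=273 g(13,9)=77 g(13,11)=13 g(13,13)=1
t=14: g(14,0)=1430 g(14,2)=2002 g(14,4)=1638 g(14,6)=910 g(14,8)=350 g(14,10)=90 g(14,12)=14 g(14,14)=1
t=15: g(15,-1)=1430 g(15,1)=3432 g(15,3)=3640 g(15,5)=2548 g(15,7)=1260 g(15,9)=440 g(15,11)=104 g(15,13)=15 g(15,15)=1
t=16: g(16,0)=4862 g(16,2)=7072 g(16,4)=6188 g(16,6)=3808 g(16,8)=1700 g(16,10)=544 g(16,12)=119 g(16,14)=16 g(16,16)=1
t=17: g(17,-1)=4862 g(17,1)=11934 g(17,3)=13260 g(17,5)=9996 g(17,7)=5508 g(17,9)=2244 g(17,11)=663 g(17,13)=135 g(17,15)=17 g(17,17)=1
t=18: g(18,0)=16796 g(18,2)=25194 g(18,4)=23256 g(18,6)=15504 g(18,8)=7752 g(18,10)=2907 g(18,12)=798 g(18,14)=152 g(18,16)=18 g(18,18)=1
t=19: g(19,-1)=16796 g(19,1)=41990 g(19,3)=48450 g(19,5)=38760 g(19,7)=23256 g(19,9)=10659 g(19,11)=3705 g(19,13)=950 g(19,15)=170 g(19,17)=19 g(19,19)=1
t=20: g(20,0)=58786 g(20,2)=90440 g(20,4)=87210 g(20,6)=62016 g(20,8)=33915 g(20,10)=14364 g(20,12)=4655 g(20,14)=1120 g(20,16)=189 g(20,18)=20 g(20,20)=1
t=21: g(21,-1)=58786 g(21,1)=149226 g(21,3)=177650 g(21,5)=149226 g(21,7)=95931 g(21,9)=48279 g(21,11)=19019 g(21,13)=5775 g(21,15)=1309 g(21,17)=209 g(21,19)=21 g(21,21)=1
t=22: g(22,0)=208012 g(22,2)=326876 g(22,4)=326876 g(22,6)=245157 g(22,8)=144210 g(22,10)=67298 g(22,12)=24794 g(22,14)=7084 g(22,16)=1518 g(22,18)=230 g(22,20)=22 g(22,22)=1
t=23: g(23,-1)=208012 g(23,1)=534888 g(23,3)=653752 g(23,5)=572033 g(23,7)=389367 g(23,9)=211508 g(23,11)=92092 g(23,13)=31878 g(23,15)=8602 g(23,17)=1748 g(23,19)=252 g(23,21)=23 g(23,23)=1
Paths never hitting -2: Σ_s g(23,s) = 2704156
Paths hitting -2: 2^23 - 2704156 = 5684452
P = 5684452/8388608 = 1421113/2097152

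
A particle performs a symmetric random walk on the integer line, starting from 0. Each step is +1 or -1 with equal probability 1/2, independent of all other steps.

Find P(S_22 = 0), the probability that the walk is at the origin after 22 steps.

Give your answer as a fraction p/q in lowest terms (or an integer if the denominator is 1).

To return to 0 after 22 steps: need exactly 11 steps of +1 and 11 of -1.
Favorable paths: C(22,11) = 705432
Total paths: 2^22 = 4194304
P = 705432/4194304 = 88179/524288

Answer: 88179/524288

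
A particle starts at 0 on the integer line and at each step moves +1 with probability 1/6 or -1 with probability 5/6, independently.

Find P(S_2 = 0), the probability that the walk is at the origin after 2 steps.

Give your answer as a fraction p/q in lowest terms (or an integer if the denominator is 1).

To be at 0 after 2 steps: need exactly 1 step of +1 and 1 of -1.
Number of such sequences: C(2,1) = 2
Each has probability (1/6)^1 · (5/6)^1 = 5/36
P = 2 · 5/36 = 5/18

Answer: 5/18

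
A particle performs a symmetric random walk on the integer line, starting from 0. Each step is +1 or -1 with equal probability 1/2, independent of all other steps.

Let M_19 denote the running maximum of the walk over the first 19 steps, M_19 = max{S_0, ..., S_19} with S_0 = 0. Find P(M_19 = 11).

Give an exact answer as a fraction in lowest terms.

Answer: 969/131072

Derivation:
Let M_19 = max(S_0,...,S_19). Use the reflection principle: for j ≥ 1, #{paths with M_19 ≥ j} = #{S_19 ≥ j} + #{S_19 ≥ j+1}.
By reflection, #{M_19 ≥ 11} = #{S_19 ≥ 11} + #{S_19 ≥ 12} = 5036 + 1160 = 6196.
#{M_19 ≥ 12} = #{S_19 ≥ 12} + #{S_19 ≥ 13} = 1160 + 1160 = 2320.
#{M_19 = 11} = 6196 - 2320 = 3876.
P(M_19 = 11) = 3876/524288 = 969/131072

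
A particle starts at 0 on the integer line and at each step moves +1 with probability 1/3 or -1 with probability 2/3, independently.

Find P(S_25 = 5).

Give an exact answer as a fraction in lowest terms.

To reach position 5 after 25 steps: need 15 steps of +1 and 10 steps of -1.
Number of such sequences: C(25,15) = 3268760
Each has probability (1/3)^15 · (2/3)^10 = 1024/847288609443
P = 3268760 · 1024/847288609443 = 3347210240/847288609443

Answer: 3347210240/847288609443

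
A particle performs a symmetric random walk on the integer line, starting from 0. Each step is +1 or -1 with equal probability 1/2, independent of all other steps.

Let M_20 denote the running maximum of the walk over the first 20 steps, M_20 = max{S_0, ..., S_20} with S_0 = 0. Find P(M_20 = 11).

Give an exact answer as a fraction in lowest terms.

Let M_20 = max(S_0,...,S_20). Use the reflection principle: for j ≥ 1, #{paths with M_20 ≥ j} = #{S_20 ≥ j} + #{S_20 ≥ j+1}.
By reflection, #{M_20 ≥ 11} = #{S_20 ≥ 11} + #{S_20 ≥ 12} = 6196 + 6196 = 12392.
#{M_20 ≥ 12} = #{S_20 ≥ 12} + #{S_20 ≥ 13} = 6196 + 1351 = 7547.
#{M_20 = 11} = 12392 - 7547 = 4845.
P(M_20 = 11) = 4845/1048576 = 4845/1048576

Answer: 4845/1048576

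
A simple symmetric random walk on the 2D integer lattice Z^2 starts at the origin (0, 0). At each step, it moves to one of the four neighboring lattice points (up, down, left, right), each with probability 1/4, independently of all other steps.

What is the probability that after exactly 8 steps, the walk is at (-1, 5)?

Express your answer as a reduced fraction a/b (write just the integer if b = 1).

Let h be the number of horizontal steps (so 8-h are vertical). To end at (-1,5) need (h-1)/2 right-steps and ((8-h)+5)/2 up-steps.
Sum over h with 1 ≤ h ≤ 3, h ≡ 1 (mod 2), 8-h ≡ 1 (mod 2):
h=1: C(8,1)·C(1,0)·C(7,6) = 8·1·7 = 56
h=3: C(8,3)·C(3,1)·C(5,5) = 56·3·1 = 168
Total favorable: 224
Total paths: 4^8 = 65536
P = 224/65536 = 7/2048

Answer: 7/2048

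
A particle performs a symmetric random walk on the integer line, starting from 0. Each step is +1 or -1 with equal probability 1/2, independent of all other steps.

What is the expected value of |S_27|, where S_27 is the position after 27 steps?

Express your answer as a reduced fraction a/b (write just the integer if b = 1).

S_27 takes values m ≡ 1 (mod 2) with |m| ≤ 27; P(S_27=m) = C(27,(27+m)/2)/2^27.
Total paths: 2^27 = 134217728
Distribution: P(S=-27)=1/134217728, P(S=-25)=27/134217728, P(S=-23)=351/134217728, P(S=-21)=2925/134217728, P(S=-19)=17550/134217728, P(S=-17)=80730/134217728, P(S=-15)=296010/134217728, P(S=-13)=888030/134217728, P(S=-11)=2220075/134217728, P(S=-9)=4686825/134217728, P(S=-7)=8436285/134217728, P(S=-5)=13037895/134217728, P(S=-3)=17383860/134217728, P(S=-1)=20058300/134217728, P(S=1)=20058300/134217728, P(S=3)=17383860/134217728, P(S=5)=13037895/134217728, P(S=7)=8436285/134217728, P(S=9)=4686825/134217728, P(S=11)=2220075/134217728, P(S=13)=888030/134217728, P(S=15)=296010/134217728, P(S=17)=80730/134217728, P(S=19)=17550/134217728, P(S=21)=2925/134217728, P(S=23)=351/134217728, P(S=25)=27/134217728, P(S=27)=1/134217728
E[|S_27|] = Σ_m |m|·P(S_27=m) = 561632400/134217728 = 35102025/8388608

Answer: 35102025/8388608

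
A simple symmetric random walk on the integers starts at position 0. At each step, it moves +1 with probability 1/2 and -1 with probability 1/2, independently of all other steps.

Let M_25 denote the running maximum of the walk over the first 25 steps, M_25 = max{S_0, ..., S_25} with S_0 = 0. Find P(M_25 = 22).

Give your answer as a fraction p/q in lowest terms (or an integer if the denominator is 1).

Let M_25 = max(S_0,...,S_25). Use the reflection principle: for j ≥ 1, #{paths with M_25 ≥ j} = #{S_25 ≥ j} + #{S_25 ≥ j+1}.
By reflection, #{M_25 ≥ 22} = #{S_25 ≥ 22} + #{S_25 ≥ 23} = 26 + 26 = 52.
#{M_25 ≥ 23} = #{S_25 ≥ 23} + #{S_25 ≥ 24} = 26 + 1 = 27.
#{M_25 = 22} = 52 - 27 = 25.
P(M_25 = 22) = 25/33554432 = 25/33554432

Answer: 25/33554432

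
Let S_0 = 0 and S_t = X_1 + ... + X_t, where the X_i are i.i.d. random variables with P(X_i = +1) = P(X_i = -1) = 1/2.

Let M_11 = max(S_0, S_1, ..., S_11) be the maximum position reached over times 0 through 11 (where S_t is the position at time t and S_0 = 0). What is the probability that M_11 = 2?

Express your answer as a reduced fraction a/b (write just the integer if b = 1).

Let M_11 = max(S_0,...,S_11). Use the reflection principle: for j ≥ 1, #{paths with M_11 ≥ j} = #{S_11 ≥ j} + #{S_11 ≥ j+1}.
By reflection, #{M_11 ≥ 2} = #{S_11 ≥ 2} + #{S_11 ≥ 3} = 562 + 562 = 1124.
#{M_11 ≥ 3} = #{S_11 ≥ 3} + #{S_11 ≥ 4} = 562 + 232 = 794.
#{M_11 = 2} = 1124 - 794 = 330.
P(M_11 = 2) = 330/2048 = 165/1024

Answer: 165/1024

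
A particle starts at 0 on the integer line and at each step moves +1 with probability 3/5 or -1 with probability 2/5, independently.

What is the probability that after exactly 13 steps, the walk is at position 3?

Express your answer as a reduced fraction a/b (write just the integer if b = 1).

Answer: 270208224/1220703125

Derivation:
To reach position 3 after 13 steps: need 8 steps of +1 and 5 steps of -1.
Number of such sequences: C(13,8) = 1287
Each has probability (3/5)^8 · (2/5)^5 = 209952/1220703125
P = 1287 · 209952/1220703125 = 270208224/1220703125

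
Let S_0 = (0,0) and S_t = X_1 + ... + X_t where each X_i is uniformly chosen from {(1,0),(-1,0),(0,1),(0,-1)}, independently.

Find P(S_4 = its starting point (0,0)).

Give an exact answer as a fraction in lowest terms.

Answer: 9/64

Derivation:
Let h be the number of horizontal steps (so 4-h are vertical). To end at (0,0) need (h+0)/2 right-steps and ((4-h)+0)/2 up-steps.
Sum over h with 0 ≤ h ≤ 4, h ≡ 0 (mod 2), 4-h ≡ 0 (mod 2):
h=0: C(4,0)·C(0,0)·C(4,2) = 1·1·6 = 6
h=2: C(4,2)·C(2,1)·C(2,1) = 6·2·2 = 24
h=4: C(4,4)·C(4,2)·C(0,0) = 1·6·1 = 6
Total favorable: 36
Total paths: 4^4 = 256
P = 36/256 = 9/64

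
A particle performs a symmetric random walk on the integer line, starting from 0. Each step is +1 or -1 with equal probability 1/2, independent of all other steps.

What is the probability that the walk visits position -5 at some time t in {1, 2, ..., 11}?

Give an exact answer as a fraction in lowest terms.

Count via complement. Let g(t,s) = #length-t paths at position s with S_1..S_t all ≠ -5.
g(t,s) = g(t-1,s-1) + g(t-1,s+1) for s ≠ -5; g(t,-5) = 0.
t=0: g(0,0)=1
t=1: g(1,-1)=1 g(1,1)=1
t=2: g(2,-2)=1 g(2,0)=2 g(2,2)=1
t=3: g(3,-3)=1 g(3,-1)=3 g(3,1)=3 g(3,3)=1
t=4: g(4,-4)=1 g(4,-2)=4 g(4,0)=6 g(4,2)=4 g(4,4)=1
t=5: g(5,-3)=5 g(5,-1)=10 g(5,1)=10 g(5,3)=5 g(5,5)=1
t=6: g(6,-4)=5 g(6,-2)=15 g(6,0)=20 g(6,2)=15 g(6,4)=6 g(6,6)=1
t=7: g(7,-3)=20 g(7,-1)=35 g(7,1)=35 g(7,3)=21 g(7,5)=7 g(7,7)=1
t=8: g(8,-4)=20 g(8,-2)=55 g(8,0)=70 g(8,2)=56 g(8,4)=28 g(8,6)=8 g(8,8)=1
t=9: g(9,-3)=75 g(9,-1)=125 g(9,1)=126 g(9,3)=84 g(9,5)=36 g(9,7)=9 g(9,9)=1
t=10: g(10,-4)=75 g(10,-2)=200 g(10,0)=251 g(10,2)=210 g(10,4)=120 g(10,6)=45 g(10,8)=10 g(10,10)=1
t=11: g(11,-3)=275 g(11,-1)=451 g(11,1)=461 g(11,3)=330 g(11,5)=165 g(11,7)=55 g(11,9)=11 g(11,11)=1
Paths never hitting -5: Σ_s g(11,s) = 1749
Paths hitting -5: 2^11 - 1749 = 299
P = 299/2048 = 299/2048

Answer: 299/2048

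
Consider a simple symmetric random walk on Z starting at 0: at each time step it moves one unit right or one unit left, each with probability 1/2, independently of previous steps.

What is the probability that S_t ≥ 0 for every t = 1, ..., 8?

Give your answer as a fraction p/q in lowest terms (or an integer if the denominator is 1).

Let f(t,s) = #length-t paths at position s with S_1..S_t all ≥ 0.
f(t,s) = f(t-1,s-1) + f(t-1,s+1) for s ≥ 0; f(t,s) = 0 for s < 0.
t=0: f(0,0)=1
t=1: f(1,1)=1
t=2: f(2,0)=1 f(2,2)=1
t=3: f(3,1)=2 f(3,3)=1
t=4: f(4,0)=2 f(4,2)=3 f(4,4)=1
t=5: f(5,1)=5 f(5,3)=4 f(5,5)=1
t=6: f(6,0)=5 f(6,2)=9 f(6,4)=5 f(6,6)=1
t=7: f(7,1)=14 f(7,3)=14 f(7,5)=6 f(7,7)=1
t=8: f(8,0)=14 f(8,2)=28 f(8,4)=20 f(8,6)=7 f(8,8)=1
Σ_s f(8,s) = 70
P = 70/256 = 35/128

Answer: 35/128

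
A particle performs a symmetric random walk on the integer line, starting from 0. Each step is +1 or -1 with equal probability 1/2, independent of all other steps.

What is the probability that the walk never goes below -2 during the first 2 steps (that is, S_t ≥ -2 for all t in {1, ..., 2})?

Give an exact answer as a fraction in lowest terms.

Answer: 1

Derivation:
Let f(t,s) = #length-t paths at position s with S_1..S_t all ≥ -2.
f(t,s) = f(t-1,s-1) + f(t-1,s+1) for s ≥ -2; f(t,s) = 0 for s < -2.
t=0: f(0,0)=1
t=1: f(1,-1)=1 f(1,1)=1
t=2: f(2,-2)=1 f(2,0)=2 f(2,2)=1
Σ_s f(2,s) = 4
P = 4/4 = 1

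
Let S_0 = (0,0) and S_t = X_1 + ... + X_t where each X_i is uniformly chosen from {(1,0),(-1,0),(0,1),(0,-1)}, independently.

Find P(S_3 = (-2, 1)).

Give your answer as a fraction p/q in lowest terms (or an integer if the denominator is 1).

Let h be the number of horizontal steps (so 3-h are vertical). To end at (-2,1) need (h-2)/2 right-steps and ((3-h)+1)/2 up-steps.
Sum over h with 2 ≤ h ≤ 2, h ≡ 0 (mod 2), 3-h ≡ 1 (mod 2):
h=2: C(3,2)·C(2,0)·C(1,1) = 3·1·1 = 3
Total favorable: 3
Total paths: 4^3 = 64
P = 3/64 = 3/64

Answer: 3/64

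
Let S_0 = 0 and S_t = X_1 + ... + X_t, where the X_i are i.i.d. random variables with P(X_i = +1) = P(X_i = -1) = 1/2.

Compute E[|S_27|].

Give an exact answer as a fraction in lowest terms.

S_27 takes values m ≡ 1 (mod 2) with |m| ≤ 27; P(S_27=m) = C(27,(27+m)/2)/2^27.
Total paths: 2^27 = 134217728
Distribution: P(S=-27)=1/134217728, P(S=-25)=27/134217728, P(S=-23)=351/134217728, P(S=-21)=2925/134217728, P(S=-19)=17550/134217728, P(S=-17)=80730/134217728, P(S=-15)=296010/134217728, P(S=-13)=888030/134217728, P(S=-11)=2220075/134217728, P(S=-9)=4686825/134217728, P(S=-7)=8436285/134217728, P(S=-5)=13037895/134217728, P(S=-3)=17383860/134217728, P(S=-1)=20058300/134217728, P(S=1)=20058300/134217728, P(S=3)=17383860/134217728, P(S=5)=13037895/134217728, P(S=7)=8436285/134217728, P(S=9)=4686825/134217728, P(S=11)=2220075/134217728, P(S=13)=888030/134217728, P(S=15)=296010/134217728, P(S=17)=80730/134217728, P(S=19)=17550/134217728, P(S=21)=2925/134217728, P(S=23)=351/134217728, P(S=25)=27/134217728, P(S=27)=1/134217728
E[|S_27|] = Σ_m |m|·P(S_27=m) = 561632400/134217728 = 35102025/8388608

Answer: 35102025/8388608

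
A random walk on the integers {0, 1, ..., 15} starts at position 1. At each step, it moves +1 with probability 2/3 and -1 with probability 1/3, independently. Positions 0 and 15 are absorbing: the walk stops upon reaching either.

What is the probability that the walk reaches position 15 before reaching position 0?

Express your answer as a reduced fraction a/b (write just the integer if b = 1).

Answer: 16384/32767

Derivation:
Biased walk: p = 2/3, q = 1/3, r = q/p = 1/2
Gambler's ruin: P(hit 15 before 0 | start at 1) = (1 - r^a)/(1 - r^N)
r^1 = 1/2; r^15 = 1/32768
P = (1 - 1/2) / (1 - 1/32768) = 1/2 / 32767/32768 = 16384/32767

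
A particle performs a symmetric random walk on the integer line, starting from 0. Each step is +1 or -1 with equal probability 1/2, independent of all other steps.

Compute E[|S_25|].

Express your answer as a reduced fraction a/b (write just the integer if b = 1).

S_25 takes values m ≡ 1 (mod 2) with |m| ≤ 25; P(S_25=m) = C(25,(25+m)/2)/2^25.
Total paths: 2^25 = 33554432
Distribution: P(S=-25)=1/33554432, P(S=-23)=25/33554432, P(S=-21)=300/33554432, P(S=-19)=2300/33554432, P(S=-17)=12650/33554432, P(S=-15)=53130/33554432, P(S=-13)=177100/33554432, P(S=-11)=480700/33554432, P(S=-9)=1081575/33554432, P(S=-7)=2042975/33554432, P(S=-5)=3268760/33554432, P(S=-3)=4457400/33554432, P(S=-1)=5200300/33554432, P(S=1)=5200300/33554432, P(S=3)=4457400/33554432, P(S=5)=3268760/33554432, P(S=7)=2042975/33554432, P(S=9)=1081575/33554432, P(S=11)=480700/33554432, P(S=13)=177100/33554432, P(S=15)=53130/33554432, P(S=17)=12650/33554432, P(S=19)=2300/33554432, P(S=21)=300/33554432, P(S=23)=25/33554432, P(S=25)=1/33554432
E[|S_25|] = Σ_m |m|·P(S_25=m) = 135207800/33554432 = 16900975/4194304

Answer: 16900975/4194304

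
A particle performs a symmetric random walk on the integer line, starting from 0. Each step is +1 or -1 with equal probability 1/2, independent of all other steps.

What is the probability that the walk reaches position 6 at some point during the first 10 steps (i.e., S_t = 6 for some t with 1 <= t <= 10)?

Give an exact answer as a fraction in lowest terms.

Answer: 67/1024

Derivation:
Count via complement. Let g(t,s) = #length-t paths at position s with S_1..S_t all ≠ 6.
g(t,s) = g(t-1,s-1) + g(t-1,s+1) for s ≠ 6; g(t,6) = 0.
t=0: g(0,0)=1
t=1: g(1,-1)=1 g(1,1)=1
t=2: g(2,-2)=1 g(2,0)=2 g(2,2)=1
t=3: g(3,-3)=1 g(3,-1)=3 g(3,1)=3 g(3,3)=1
t=4: g(4,-4)=1 g(4,-2)=4 g(4,0)=6 g(4,2)=4 g(4,4)=1
t=5: g(5,-5)=1 g(5,-3)=5 g(5,-1)=10 g(5,1)=10 g(5,3)=5 g(5,5)=1
t=6: g(6,-6)=1 g(6,-4)=6 g(6,-2)=15 g(6,0)=20 g(6,2)=15 g(6,4)=6
t=7: g(7,-7)=1 g(7,-5)=7 g(7,-3)=21 g(7,-1)=35 g(7,1)=35 g(7,3)=21 g(7,5)=6
t=8: g(8,-8)=1 g(8,-6)=8 g(8,-4)=28 g(8,-2)=56 g(8,0)=70 g(8,2)=56 g(8,4)=27
t=9: g(9,-9)=1 g(9,-7)=9 g(9,-5)=36 g(9,-3)=84 g(9,-1)=126 g(9,1)=126 g(9,3)=83 g(9,5)=27
t=10: g(10,-10)=1 g(10,-8)=10 g(10,-6)=45 g(10,-4)=120 g(10,-2)=210 g(10,0)=252 g(10,2)=209 g(10,4)=110
Paths never hitting 6: Σ_s g(10,s) = 957
Paths hitting 6: 2^10 - 957 = 67
P = 67/1024 = 67/1024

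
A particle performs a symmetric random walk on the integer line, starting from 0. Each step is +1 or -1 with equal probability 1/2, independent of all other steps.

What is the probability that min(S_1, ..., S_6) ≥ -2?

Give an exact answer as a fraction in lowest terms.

Let f(t,s) = #length-t paths at position s with S_1..S_t all ≥ -2.
f(t,s) = f(t-1,s-1) + f(t-1,s+1) for s ≥ -2; f(t,s) = 0 for s < -2.
t=0: f(0,0)=1
t=1: f(1,-1)=1 f(1,1)=1
t=2: f(2,-2)=1 f(2,0)=2 f(2,2)=1
t=3: f(3,-1)=3 f(3,1)=3 f(3,3)=1
t=4: f(4,-2)=3 f(4,0)=6 f(4,2)=4 f(4,4)=1
t=5: f(5,-1)=9 f(5,1)=10 f(5,3)=5 f(5,5)=1
t=6: f(6,-2)=9 f(6,0)=19 f(6,2)=15 f(6,4)=6 f(6,6)=1
Σ_s f(6,s) = 50
P = 50/64 = 25/32

Answer: 25/32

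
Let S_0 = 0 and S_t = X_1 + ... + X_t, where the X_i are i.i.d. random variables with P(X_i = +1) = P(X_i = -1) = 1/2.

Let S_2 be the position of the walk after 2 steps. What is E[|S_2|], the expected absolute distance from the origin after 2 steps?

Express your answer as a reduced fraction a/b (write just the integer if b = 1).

Answer: 1

Derivation:
S_2 takes values m ≡ 0 (mod 2) with |m| ≤ 2; P(S_2=m) = C(2,(2+m)/2)/2^2.
Total paths: 2^2 = 4
Distribution: P(S=-2)=1/4, P(S=0)=2/4, P(S=2)=1/4
E[|S_2|] = Σ_m |m|·P(S_2=m) = 4/4 = 1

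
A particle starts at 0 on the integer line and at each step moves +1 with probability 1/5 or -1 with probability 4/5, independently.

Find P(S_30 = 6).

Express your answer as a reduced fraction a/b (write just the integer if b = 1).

To reach position 6 after 30 steps: need 18 steps of +1 and 12 steps of -1.
Number of such sequences: C(30,18) = 86493225
Each has probability (1/5)^18 · (4/5)^12 = 16777216/931322574615478515625
P = 86493225 · 16777216/931322574615478515625 = 58044620734464/37252902984619140625

Answer: 58044620734464/37252902984619140625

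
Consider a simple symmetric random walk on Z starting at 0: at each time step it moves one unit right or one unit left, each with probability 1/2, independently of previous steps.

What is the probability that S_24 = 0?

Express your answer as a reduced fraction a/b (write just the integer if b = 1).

Answer: 676039/4194304

Derivation:
To reach position 0 after 24 steps: need 12 steps of +1 and 12 of -1.
Favorable paths: C(24,12) = 2704156
Total paths: 2^24 = 16777216
P = 2704156/16777216 = 676039/4194304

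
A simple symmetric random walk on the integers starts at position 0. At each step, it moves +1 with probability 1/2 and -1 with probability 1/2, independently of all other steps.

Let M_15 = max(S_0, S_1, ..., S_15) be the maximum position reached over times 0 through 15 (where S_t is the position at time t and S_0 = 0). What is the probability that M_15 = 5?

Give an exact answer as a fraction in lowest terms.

Let M_15 = max(S_0,...,S_15). Use the reflection principle: for j ≥ 1, #{paths with M_15 ≥ j} = #{S_15 ≥ j} + #{S_15 ≥ j+1}.
By reflection, #{M_15 ≥ 5} = #{S_15 ≥ 5} + #{S_15 ≥ 6} = 4944 + 1941 = 6885.
#{M_15 ≥ 6} = #{S_15 ≥ 6} + #{S_15 ≥ 7} = 1941 + 1941 = 3882.
#{M_15 = 5} = 6885 - 3882 = 3003.
P(M_15 = 5) = 3003/32768 = 3003/32768

Answer: 3003/32768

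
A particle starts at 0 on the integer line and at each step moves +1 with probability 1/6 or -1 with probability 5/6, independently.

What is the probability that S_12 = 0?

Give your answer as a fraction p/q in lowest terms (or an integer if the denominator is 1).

Answer: 1203125/181398528

Derivation:
To be at 0 after 12 steps: need exactly 6 steps of +1 and 6 of -1.
Number of such sequences: C(12,6) = 924
Each has probability (1/6)^6 · (5/6)^6 = 15625/2176782336
P = 924 · 15625/2176782336 = 1203125/181398528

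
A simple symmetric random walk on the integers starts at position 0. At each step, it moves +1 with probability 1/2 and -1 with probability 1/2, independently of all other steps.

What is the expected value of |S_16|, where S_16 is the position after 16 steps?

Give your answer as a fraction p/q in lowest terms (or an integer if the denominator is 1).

S_16 takes values m ≡ 0 (mod 2) with |m| ≤ 16; P(S_16=m) = C(16,(16+m)/2)/2^16.
Total paths: 2^16 = 65536
Distribution: P(S=-16)=1/65536, P(S=-14)=16/65536, P(S=-12)=120/65536, P(S=-10)=560/65536, P(S=-8)=1820/65536, P(S=-6)=4368/65536, P(S=-4)=8008/65536, P(S=-2)=11440/65536, P(S=0)=12870/65536, P(S=2)=11440/65536, P(S=4)=8008/65536, P(S=6)=4368/65536, P(S=8)=1820/65536, P(S=10)=560/65536, P(S=12)=120/65536, P(S=14)=16/65536, P(S=16)=1/65536
E[|S_16|] = Σ_m |m|·P(S_16=m) = 205920/65536 = 6435/2048

Answer: 6435/2048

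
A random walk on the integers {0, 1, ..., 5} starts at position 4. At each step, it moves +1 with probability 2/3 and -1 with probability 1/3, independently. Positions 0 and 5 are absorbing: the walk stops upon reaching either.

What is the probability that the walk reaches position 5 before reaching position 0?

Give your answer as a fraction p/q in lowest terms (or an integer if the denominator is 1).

Biased walk: p = 2/3, q = 1/3, r = q/p = 1/2
Gambler's ruin: P(hit 5 before 0 | start at 4) = (1 - r^a)/(1 - r^N)
r^4 = 1/16; r^5 = 1/32
P = (1 - 1/16) / (1 - 1/32) = 15/16 / 31/32 = 30/31

Answer: 30/31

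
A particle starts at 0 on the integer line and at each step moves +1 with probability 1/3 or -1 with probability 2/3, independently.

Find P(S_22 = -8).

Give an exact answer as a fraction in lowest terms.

To reach position -8 after 22 steps: need 7 steps of +1 and 15 steps of -1.
Number of such sequences: C(22,7) = 170544
Each has probability (1/3)^7 · (2/3)^15 = 32768/31381059609
P = 170544 · 32768/31381059609 = 1862795264/10460353203

Answer: 1862795264/10460353203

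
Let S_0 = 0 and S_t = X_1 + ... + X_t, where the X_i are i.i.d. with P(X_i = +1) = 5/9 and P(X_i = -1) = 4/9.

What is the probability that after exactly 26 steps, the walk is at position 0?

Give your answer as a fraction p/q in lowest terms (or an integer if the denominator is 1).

Answer: 852017152000000000000000/6461081889226673298932241

Derivation:
To be at 0 after 26 steps: need exactly 13 steps of +1 and 13 of -1.
Number of such sequences: C(26,13) = 10400600
Each has probability (5/9)^13 · (4/9)^13 = 81920000000000000/6461081889226673298932241
P = 10400600 · 81920000000000000/6461081889226673298932241 = 852017152000000000000000/6461081889226673298932241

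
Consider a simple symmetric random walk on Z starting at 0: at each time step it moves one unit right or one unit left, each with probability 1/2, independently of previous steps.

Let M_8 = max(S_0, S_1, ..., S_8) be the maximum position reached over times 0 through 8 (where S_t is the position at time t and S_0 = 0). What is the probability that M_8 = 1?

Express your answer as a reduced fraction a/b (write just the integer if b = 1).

Let M_8 = max(S_0,...,S_8). Use the reflection principle: for j ≥ 1, #{paths with M_8 ≥ j} = #{S_8 ≥ j} + #{S_8 ≥ j+1}.
By reflection, #{M_8 ≥ 1} = #{S_8 ≥ 1} + #{S_8 ≥ 2} = 93 + 93 = 186.
#{M_8 ≥ 2} = #{S_8 ≥ 2} + #{S_8 ≥ 3} = 93 + 37 = 130.
#{M_8 = 1} = 186 - 130 = 56.
P(M_8 = 1) = 56/256 = 7/32

Answer: 7/32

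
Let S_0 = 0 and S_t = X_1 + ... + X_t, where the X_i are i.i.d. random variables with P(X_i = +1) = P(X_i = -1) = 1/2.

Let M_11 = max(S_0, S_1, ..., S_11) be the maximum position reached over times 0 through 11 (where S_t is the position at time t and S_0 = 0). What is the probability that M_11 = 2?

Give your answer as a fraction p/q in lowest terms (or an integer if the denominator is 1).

Answer: 165/1024

Derivation:
Let M_11 = max(S_0,...,S_11). Use the reflection principle: for j ≥ 1, #{paths with M_11 ≥ j} = #{S_11 ≥ j} + #{S_11 ≥ j+1}.
By reflection, #{M_11 ≥ 2} = #{S_11 ≥ 2} + #{S_11 ≥ 3} = 562 + 562 = 1124.
#{M_11 ≥ 3} = #{S_11 ≥ 3} + #{S_11 ≥ 4} = 562 + 232 = 794.
#{M_11 = 2} = 1124 - 794 = 330.
P(M_11 = 2) = 330/2048 = 165/1024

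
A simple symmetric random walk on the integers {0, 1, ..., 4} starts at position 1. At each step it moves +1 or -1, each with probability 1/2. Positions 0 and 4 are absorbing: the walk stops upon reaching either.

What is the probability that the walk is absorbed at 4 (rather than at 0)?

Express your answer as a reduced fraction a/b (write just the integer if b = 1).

Symmetric walk (p = 1/2): the harmonic-function argument gives P(hit 4 before 0 | start at 1) = a/N.
P = 1/4 = 1/4

Answer: 1/4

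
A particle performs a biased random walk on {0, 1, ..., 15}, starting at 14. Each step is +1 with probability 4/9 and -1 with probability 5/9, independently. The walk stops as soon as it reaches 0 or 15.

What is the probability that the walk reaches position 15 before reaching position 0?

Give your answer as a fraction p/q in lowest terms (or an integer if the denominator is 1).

Answer: 23340320676/29443836301

Derivation:
Biased walk: p = 4/9, q = 5/9, r = q/p = 5/4
Gambler's ruin: P(hit 15 before 0 | start at 14) = (1 - r^a)/(1 - r^N)
r^14 = 6103515625/268435456; r^15 = 30517578125/1073741824
P = (1 - 6103515625/268435456) / (1 - 30517578125/1073741824) = -5835080169/268435456 / -29443836301/1073741824 = 23340320676/29443836301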